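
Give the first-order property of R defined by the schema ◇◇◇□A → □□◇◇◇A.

This is a Sahlqvist (Geach-type) schema ◇^3□^1A → □^2◇^3A.
Minimal-valuation argument: fix x; take any y with xR^3y and any z with xR^2z. Set V(A) to the set of worlds R-reachable from y in exactly 1 step. Then □^1A holds at y, so the antecedent holds at x; validity forces ◇^3A at z, giving a w with zR^3w and yR^1w.
First-order correspondent: ∀x ∀y ∀z ((xR³y ∧ xR²z) → ∃w (yRw ∧ zR³w)).

∀x ∀y ∀z ((xR³y ∧ xR²z) → ∃w (yRw ∧ zR³w))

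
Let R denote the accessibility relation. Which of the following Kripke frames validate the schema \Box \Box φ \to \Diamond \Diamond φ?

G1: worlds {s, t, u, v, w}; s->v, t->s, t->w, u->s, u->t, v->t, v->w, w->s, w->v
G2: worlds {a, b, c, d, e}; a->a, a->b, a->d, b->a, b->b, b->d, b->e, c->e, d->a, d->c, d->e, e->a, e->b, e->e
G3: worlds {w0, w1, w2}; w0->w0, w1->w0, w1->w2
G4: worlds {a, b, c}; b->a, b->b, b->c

G1, G2

This is the axiom for a generalized confluence (Geach) condition; its first-order frame correspondent is \forall x \exists w (x R^2 w \wedge x R^2 w).
G1: satisfies the condition.
G2: satisfies the condition.
G3: fails — at w2 but no w with w2R²w and w2R²w.
G4: fails — at a but no w with aR²w and aR²w.
Valid on: G1, G2.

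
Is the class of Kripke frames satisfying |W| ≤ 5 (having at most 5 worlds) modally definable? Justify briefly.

Not modally definable

Any modally definable frame class is closed under disjoint unions.
Any modal formula valid on each of 6 disjoint one-world frames is valid on their disjoint union (validity is preserved under disjoint unions). Each one-world frame has |W|=1≤5, but the union has |W|=6.
So no modal formula (or set of formulas) defines exactly the |W|≤5 frames.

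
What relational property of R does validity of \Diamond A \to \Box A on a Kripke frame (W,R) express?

partial functionality

Suppose ◇A→□A is valid. Take Rxy, Rxz and set V(A)={y}. Then ◇A at x, so □A at x, so A at z, i.e. z=y.
The converse is a direct semantic check.
Frame condition: \forall x \forall y \forall z (Rxy \wedge Rxz \to y = z).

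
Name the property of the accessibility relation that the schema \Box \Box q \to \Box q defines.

density

This schema is the C4 axiom.
Its frame correspondent is density — \forall x \forall y (Rxy \to \exists z (Rxz \wedge Rzy)).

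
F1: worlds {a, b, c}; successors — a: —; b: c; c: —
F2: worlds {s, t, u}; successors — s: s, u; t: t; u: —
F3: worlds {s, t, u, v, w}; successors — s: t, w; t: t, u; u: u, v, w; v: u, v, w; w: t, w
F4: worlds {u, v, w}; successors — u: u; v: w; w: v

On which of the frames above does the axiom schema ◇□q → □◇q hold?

F3, F4

The schema corresponds to convergence: ∀x ∀y ∀z (Rxy ∧ Rxz → ∃w (Ryw ∧ Rzw)).
F1: fails — Rbc and Rbc but c and c have no common successor.
F2: fails — Rsu and Rsu but u and u have no common successor.
F3: holds.
F4: holds.
Valid on: F3, F4.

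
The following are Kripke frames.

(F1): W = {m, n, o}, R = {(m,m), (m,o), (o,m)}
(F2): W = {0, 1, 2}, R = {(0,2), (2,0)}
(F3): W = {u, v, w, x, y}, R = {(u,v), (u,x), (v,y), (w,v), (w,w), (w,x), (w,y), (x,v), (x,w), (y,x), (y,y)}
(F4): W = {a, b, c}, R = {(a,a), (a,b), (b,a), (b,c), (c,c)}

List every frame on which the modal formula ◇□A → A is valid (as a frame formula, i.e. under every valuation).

The schema corresponds to a generalized confluence (Geach) condition: ∀x ∀y (xRy → ∃w (yRw ∧ x = w)).
(F1): satisfies the condition.
(F2): satisfies the condition.
(F3): fails — uRv but no t with vRt and u=t.
(F4): fails — bRc but no w with cRw and b=w.

(F1), (F2)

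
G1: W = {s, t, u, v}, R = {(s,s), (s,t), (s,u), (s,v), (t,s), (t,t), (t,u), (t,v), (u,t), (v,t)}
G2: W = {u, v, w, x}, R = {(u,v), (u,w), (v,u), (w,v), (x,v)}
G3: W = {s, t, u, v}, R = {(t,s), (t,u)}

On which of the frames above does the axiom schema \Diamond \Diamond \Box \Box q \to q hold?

G1, G3

The schema corresponds to a generalized confluence (Geach) condition: \forall x \forall y (x R^2 y \to \exists w (y R^2 w \wedge x = w)).
G1: condition met.
G2: fails — uR²v but no t with vR²t and u=t.
G3: condition met.
Valid on: G1, G3.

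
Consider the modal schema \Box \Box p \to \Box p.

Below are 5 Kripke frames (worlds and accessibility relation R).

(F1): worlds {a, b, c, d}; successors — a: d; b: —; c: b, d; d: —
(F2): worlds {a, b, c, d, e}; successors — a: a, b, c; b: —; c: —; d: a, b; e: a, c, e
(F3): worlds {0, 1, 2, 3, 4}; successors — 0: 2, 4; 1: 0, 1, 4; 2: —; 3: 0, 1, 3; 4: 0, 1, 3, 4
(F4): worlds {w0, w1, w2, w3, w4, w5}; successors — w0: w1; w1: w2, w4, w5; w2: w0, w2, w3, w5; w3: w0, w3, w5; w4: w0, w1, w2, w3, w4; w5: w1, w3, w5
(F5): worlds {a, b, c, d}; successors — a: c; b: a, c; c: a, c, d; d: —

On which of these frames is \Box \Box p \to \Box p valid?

Frame correspondent (Sahlqvist): \forall x \forall y (Rxy \to \exists z (Rxz \wedge Rzy)) — i.e. density.
(F1): fails — Rad but no z with Raz and Rzd.
(F2): holds.
(F3): fails — R02 but no z with R0z and Rz2.
(F4): fails — Rw0w1 but no z with Rw0z and Rzw1.
(F5): holds.
Valid on: (F2), (F5).

(F2), (F5)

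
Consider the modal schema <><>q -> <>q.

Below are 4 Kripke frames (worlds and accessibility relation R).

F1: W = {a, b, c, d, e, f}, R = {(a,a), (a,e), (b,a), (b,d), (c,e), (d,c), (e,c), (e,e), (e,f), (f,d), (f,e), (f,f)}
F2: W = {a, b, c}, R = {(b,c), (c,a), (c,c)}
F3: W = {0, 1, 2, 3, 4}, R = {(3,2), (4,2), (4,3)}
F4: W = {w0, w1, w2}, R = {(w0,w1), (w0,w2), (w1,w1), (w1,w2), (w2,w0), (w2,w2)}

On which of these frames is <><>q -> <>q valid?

F3

The schema corresponds to transitivity: forall x forall y forall z (Rxy & Ryz -> Rxz).
F1: fails — Rdc and Rce but not Rde.
F2: fails — Rbc and Rca but not Rba.
F3: ✓.
F4: fails — Rw1w2 and Rw2w0 but not Rw1w0.
Valid on: F3.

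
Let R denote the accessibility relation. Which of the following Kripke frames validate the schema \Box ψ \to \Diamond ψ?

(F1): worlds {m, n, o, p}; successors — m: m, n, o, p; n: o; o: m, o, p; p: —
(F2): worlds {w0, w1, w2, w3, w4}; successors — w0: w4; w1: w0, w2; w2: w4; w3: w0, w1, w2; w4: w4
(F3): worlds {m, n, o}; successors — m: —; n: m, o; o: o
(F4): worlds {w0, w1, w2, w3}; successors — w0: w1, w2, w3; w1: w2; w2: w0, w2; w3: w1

The schema corresponds to seriality: \forall x \exists y Rxy.
(F1): fails — world p has no successor.
(F2): satisfies the condition.
(F3): fails — world m has no successor.
(F4): satisfies the condition.

(F2), (F4)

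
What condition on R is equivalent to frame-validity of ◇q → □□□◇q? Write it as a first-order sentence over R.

This is a Sahlqvist (Geach-type) schema ◇^1□^0q → □^3◇^1q.
First-order correspondent: ∀x ∀y ∀z ((xRy ∧ xR³z) → ∃w (y = w ∧ zRw)).

∀x ∀y ∀z ((xRy ∧ xR³z) → ∃w (y = w ∧ zRw))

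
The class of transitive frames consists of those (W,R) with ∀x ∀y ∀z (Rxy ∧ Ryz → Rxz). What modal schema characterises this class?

This is transitivity; the standard corresponding axiom is 4: □q → □□q.
Suppose □q→□□q is valid. Take Rxy, Ryz and set V(q)={w : Rxw}. Then □q at x, so □□q at x, so □q at y, so q at z, i.e. Rxz.

□q → □□q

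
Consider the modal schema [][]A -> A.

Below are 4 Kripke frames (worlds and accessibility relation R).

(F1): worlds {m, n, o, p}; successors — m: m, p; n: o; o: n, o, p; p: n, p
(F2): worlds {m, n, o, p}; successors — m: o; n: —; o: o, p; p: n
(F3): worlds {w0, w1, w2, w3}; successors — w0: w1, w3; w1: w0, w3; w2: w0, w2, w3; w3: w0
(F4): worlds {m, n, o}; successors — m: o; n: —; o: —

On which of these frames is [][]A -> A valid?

(F1), (F3)

The schema corresponds to a generalized confluence (Geach) condition: forall x exists w (x R^2 w & x = w).
(F1): holds.
(F2): fails — at m but no w with mR²w and m=w.
(F3): holds.
(F4): fails — at m but no w with mR²w and m=w.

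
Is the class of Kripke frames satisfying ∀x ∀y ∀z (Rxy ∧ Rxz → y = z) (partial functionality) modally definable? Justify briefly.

This is a Sahlqvist condition; the CD axiom ◇p → □p defines it.
Suppose ◇p→□p is valid. Take Rxy, Rxz and set V(p)={y}. Then ◇p at x, so □p at x, so p at z, i.e. z=y.

Yes, by ◇p → □p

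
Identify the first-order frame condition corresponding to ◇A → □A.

Suppose ◇A→□A is valid. Take Rxy, Rxz and set V(A)={y}. Then ◇A at x, so □A at x, so A at z, i.e. z=y.

Partial functionality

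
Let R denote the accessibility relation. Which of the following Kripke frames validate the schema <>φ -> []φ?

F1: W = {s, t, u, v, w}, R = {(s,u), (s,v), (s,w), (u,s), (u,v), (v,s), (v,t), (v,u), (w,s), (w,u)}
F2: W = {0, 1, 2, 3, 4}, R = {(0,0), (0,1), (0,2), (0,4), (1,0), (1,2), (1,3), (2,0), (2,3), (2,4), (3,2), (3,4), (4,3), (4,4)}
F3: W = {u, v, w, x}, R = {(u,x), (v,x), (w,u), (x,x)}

The schema corresponds to partial functionality: forall x forall y forall z (Rxy & Rxz -> y = z).
F1: fails — s sees both u and v.
F2: fails — 0 sees both 0 and 1.
F3: condition met.
Valid on: F3.

F3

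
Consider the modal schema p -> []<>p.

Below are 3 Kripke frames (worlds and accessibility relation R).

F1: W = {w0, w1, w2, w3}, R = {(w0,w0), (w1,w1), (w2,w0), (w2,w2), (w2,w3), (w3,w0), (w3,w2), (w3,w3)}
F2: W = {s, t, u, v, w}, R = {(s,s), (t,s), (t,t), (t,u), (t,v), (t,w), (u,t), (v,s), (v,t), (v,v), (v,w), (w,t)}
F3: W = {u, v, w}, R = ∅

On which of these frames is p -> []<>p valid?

F3

Frame correspondent (Sahlqvist): forall x forall y (Rxy -> Ryx) — i.e. symmetry.
F1: fails — Rw3w0 but not Rw0w3.
F2: fails — Rvw but not Rwv.
F3: ✓.
Valid on: F3.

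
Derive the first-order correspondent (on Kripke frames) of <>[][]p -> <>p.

This is a Sahlqvist (Geach-type) schema ◇^1□^2p → □^0◇^1p.
Minimal-valuation argument: fix x; take any y with xR^1y and any z with xR^0z. Set V(p) to the set of worlds R-reachable from y in exactly 2 steps. Then □^2p holds at y, so the antecedent holds at x; validity forces ◇^1p at z, giving a w with zR^1w and yR^2w.
First-order correspondent: forall x forall y (xRy -> exists w (y R^2 w & xRw)).

forall x forall y (xRy -> exists w (y R^2 w & xRw))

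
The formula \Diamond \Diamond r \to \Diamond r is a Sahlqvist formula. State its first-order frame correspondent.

Replacing r by ¬r and contraposing gives the equivalent schema □r → □□r.
Suppose □r→□□r is valid. Take Rxy, Ryz and set V(r)={w : Rxw}. Then □r at x, so □□r at x, so □r at y, so r at z, i.e. Rxz.

transitivity: \forall x \forall y \forall z (Rxy \wedge Ryz \to Rxz)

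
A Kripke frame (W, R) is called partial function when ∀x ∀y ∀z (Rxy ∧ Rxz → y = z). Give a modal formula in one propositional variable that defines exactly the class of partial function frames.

◇p → □p

A defining formula is ◇p → □p (the CD axiom).
Suppose ◇p→□p is valid. Take Rxy, Rxz and set V(p)={y}. Then ◇p at x, so □p at x, so p at z, i.e. z=y.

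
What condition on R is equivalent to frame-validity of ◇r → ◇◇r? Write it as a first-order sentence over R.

∀x ∀y (xRy → ∃w (y = w ∧ xR²w))

This is a Sahlqvist (Geach-type) schema ◇^1□^0r → □^0◇^2r.
Minimal-valuation argument: fix x; take any y with xR^1y and any z with xR^0z. Set V(r) to the set of worlds R-reachable from y in exactly 0 steps. Then □^0r holds at y, so the antecedent holds at x; validity forces ◇^2r at z, giving a w with zR^2w and yR^0w.
First-order correspondent: ∀x ∀y (xRy → ∃w (y = w ∧ xR²w)).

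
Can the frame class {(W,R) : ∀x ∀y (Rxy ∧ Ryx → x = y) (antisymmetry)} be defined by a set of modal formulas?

If a class were modally definable it would be closed under surjective bounded morphisms (Goldblatt–Thomason).
The 4-cycle (worlds s,t,u,v with s→t→u→v→s) is antisymmetric. Sending even-indexed worlds to a and odd-indexed worlds to b is a surjective bounded morphism onto the two-world frame with a↔b, which is not antisymmetric.
So the class is not modally definable.

No — not modally definable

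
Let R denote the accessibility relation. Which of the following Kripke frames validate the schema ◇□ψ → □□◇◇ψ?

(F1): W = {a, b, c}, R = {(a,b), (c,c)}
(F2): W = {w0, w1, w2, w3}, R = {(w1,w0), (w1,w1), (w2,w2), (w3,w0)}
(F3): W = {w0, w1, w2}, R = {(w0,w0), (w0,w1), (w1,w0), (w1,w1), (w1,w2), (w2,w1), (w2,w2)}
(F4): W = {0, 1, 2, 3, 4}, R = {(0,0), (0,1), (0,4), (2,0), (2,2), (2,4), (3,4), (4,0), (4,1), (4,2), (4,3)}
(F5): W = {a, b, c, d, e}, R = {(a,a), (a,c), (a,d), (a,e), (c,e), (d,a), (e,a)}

(F1), (F3)

The schema corresponds to a generalized confluence (Geach) condition: ∀x ∀y ∀z ((xRy ∧ xR²z) → ∃w (yRw ∧ zR²w)).
(F1): satisfies the condition.
(F2): fails — w1Rw0, w1R²w0 but no w with w0Rw and w0R²w.
(F3): satisfies the condition.
(F4): fails — 0R0, 0R²1 but no w with 0Rw and 1R²w.
(F5): fails — aRc, aR²c but no w with cRw and cR²w.
Valid on: (F1), (F3).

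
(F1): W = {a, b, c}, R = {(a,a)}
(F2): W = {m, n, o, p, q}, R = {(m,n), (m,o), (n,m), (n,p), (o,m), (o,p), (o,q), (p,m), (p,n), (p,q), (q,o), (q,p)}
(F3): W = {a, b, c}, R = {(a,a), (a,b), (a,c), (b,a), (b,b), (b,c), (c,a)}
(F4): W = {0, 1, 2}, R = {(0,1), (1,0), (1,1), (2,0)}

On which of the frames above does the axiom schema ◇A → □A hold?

(F1)

This is the axiom for partial functionality; its first-order frame correspondent is ∀x ∀y ∀z (Rxy ∧ Rxz → y = z).
(F1): holds.
(F2): fails — m sees both n and o.
(F3): fails — a sees both a and b.
(F4): fails — 1 sees both 0 and 1.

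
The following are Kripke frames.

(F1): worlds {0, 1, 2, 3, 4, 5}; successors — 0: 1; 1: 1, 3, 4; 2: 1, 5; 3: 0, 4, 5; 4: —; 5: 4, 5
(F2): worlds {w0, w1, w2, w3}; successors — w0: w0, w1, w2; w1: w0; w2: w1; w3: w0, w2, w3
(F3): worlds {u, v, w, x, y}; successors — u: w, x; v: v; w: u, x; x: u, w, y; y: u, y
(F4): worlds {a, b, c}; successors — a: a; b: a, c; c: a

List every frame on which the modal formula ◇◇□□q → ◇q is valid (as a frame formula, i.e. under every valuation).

(F2), (F3), (F4)

Frame correspondent (Sahlqvist): ∀x ∀y (xR²y → ∃w (yR²w ∧ xRw)) — i.e. a generalized confluence (Geach) condition.
(F1): fails — 0R²4 but no w with 4R²w and 0Rw.
(F2): satisfies the condition.
(F3): satisfies the condition.
(F4): satisfies the condition.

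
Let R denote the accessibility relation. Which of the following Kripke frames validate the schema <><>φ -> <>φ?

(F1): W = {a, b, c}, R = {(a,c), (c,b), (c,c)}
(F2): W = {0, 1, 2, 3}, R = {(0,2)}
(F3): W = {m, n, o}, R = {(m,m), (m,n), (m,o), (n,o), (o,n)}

(F2)

The schema corresponds to transitivity: forall x forall y forall z (Rxy & Ryz -> Rxz).
(F1): fails — Rac and Rcb but not Rab.
(F2): satisfies the condition.
(F3): fails — Ron and Rno but not Roo.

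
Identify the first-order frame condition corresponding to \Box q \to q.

Suppose □q→q is valid. At any x set V(q)={w : Rxw}. Then □q holds at x, so q holds at x, i.e. Rxx.
Conversely, on a frame with reflexivity the schema holds at every world under every valuation.
So the correspondent is reflexivity.

reflexivity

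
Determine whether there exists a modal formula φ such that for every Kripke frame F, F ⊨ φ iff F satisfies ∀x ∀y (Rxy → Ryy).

Yes — defined by □(□p → p)

This is a Sahlqvist condition; the T□ axiom □(□p → p) defines it.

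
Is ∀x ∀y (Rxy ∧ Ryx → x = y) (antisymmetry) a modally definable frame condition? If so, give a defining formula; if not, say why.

If a class were modally definable it would be closed under surjective bounded morphisms (Goldblatt–Thomason).
The 4-cycle (worlds w0,w1,w2,w3 with w0→w1→w2→w3→w0) is antisymmetric. Sending even-indexed worlds to a and odd-indexed worlds to b is a surjective bounded morphism onto the two-world frame with a↔b, which is not antisymmetric.
Hence antisymmetry is not modally definable.

Not modally definable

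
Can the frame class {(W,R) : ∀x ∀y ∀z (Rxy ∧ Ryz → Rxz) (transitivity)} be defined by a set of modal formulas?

Yes: it is transitivity, defined by the 4 schema □p → □□p.
Suppose □p→□□p is valid. Take Rxy, Ryz and set V(p)={w : Rxw}. Then □p at x, so □□p at x, so □p at y, so p at z, i.e. Rxz.

Yes — defined by □p → □□p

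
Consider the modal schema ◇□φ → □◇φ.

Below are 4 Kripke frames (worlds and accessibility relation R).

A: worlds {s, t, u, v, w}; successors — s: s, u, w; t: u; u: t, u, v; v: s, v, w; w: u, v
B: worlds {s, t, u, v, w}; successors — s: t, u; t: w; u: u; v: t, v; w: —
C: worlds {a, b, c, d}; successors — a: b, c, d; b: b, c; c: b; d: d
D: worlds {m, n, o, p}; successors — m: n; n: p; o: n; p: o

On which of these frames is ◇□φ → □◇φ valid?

D

The schema corresponds to convergence: ∀x ∀y ∀z (Rxy ∧ Rxz → ∃w (Ryw ∧ Rzw)).
A: fails — Ruv and Rut but v and t have no common successor.
B: fails — Rsu and Rst but u and t have no common successor.
C: fails — Rab and Rad but b and d have no common successor.
D: holds.
Valid on: D.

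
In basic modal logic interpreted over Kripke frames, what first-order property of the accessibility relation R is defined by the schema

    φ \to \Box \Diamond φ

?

symmetry

Suppose φ→□◇φ is valid. Take Rxy and set V(φ)={x}. Then φ at x, so □◇φ at x, so ◇φ at y, so some z with Ryz has φ; z=x, i.e. Ryx.
The converse is a direct semantic check.
Frame condition: \forall x \forall y (Rxy \to Ryx).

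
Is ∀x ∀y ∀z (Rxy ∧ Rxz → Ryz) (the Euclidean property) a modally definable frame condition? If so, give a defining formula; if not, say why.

Yes — defined by ◇p → □◇p

Yes: it is the Euclidean property, defined by the 5 schema ◇p → □◇p.
Suppose ◇p→□◇p is valid. Take Rxy, Rxz and set V(p)={y}. Then ◇p at x, so □◇p at x, so ◇p at z, so some w with Rzw has p; w=y, i.e. Rzy. By symmetry of the argument, Ryz.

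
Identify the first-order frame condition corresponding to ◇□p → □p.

Replacing p by ¬p and contraposing gives the equivalent schema ◇p → □◇p.
Suppose ◇p→□◇p is valid. Take Rxy, Rxz and set V(p)={y}. Then ◇p at x, so □◇p at x, so ◇p at z, so some w with Rzw has p; w=y, i.e. Rzy. By symmetry of the argument, Ryz.
Conversely, any frame satisfying ∀x ∀y ∀z (Rxy ∧ Rxz → Ryz) validates the schema.
So the correspondent is the Euclidean property.

The Euclidean property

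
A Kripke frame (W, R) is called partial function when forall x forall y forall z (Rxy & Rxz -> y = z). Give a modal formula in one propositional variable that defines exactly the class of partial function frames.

A defining formula is ◇p → □p (the CD axiom).

◇p → □p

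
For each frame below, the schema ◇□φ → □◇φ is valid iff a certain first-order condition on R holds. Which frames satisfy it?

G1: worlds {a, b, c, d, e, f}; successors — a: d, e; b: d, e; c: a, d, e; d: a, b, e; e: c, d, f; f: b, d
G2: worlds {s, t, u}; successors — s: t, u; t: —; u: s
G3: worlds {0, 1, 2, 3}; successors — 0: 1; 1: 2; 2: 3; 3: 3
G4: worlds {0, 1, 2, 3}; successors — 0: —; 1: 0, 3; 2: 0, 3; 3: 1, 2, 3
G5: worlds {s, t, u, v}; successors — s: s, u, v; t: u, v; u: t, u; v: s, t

Frame correspondent (Sahlqvist): ∀x ∀y ∀z (Rxy ∧ Rxz → ∃w (Ryw ∧ Rzw)) — i.e. convergence.
G1: fails — Rae and Rad but e and d have no common successor.
G2: fails — Rsu and Rst but u and t have no common successor.
G3: condition met.
G4: fails — R10 and R10 but 0 and 0 have no common successor.
G5: condition met.
Valid on: G3, G5.

G3, G5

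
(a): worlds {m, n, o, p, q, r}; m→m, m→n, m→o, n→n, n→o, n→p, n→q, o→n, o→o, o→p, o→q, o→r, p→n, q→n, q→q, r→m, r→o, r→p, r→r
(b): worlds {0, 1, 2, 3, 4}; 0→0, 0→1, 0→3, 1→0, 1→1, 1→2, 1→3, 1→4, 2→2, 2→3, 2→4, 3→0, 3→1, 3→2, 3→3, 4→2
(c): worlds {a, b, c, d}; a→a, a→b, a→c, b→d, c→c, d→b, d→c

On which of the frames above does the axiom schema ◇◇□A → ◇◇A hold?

(a), (b)

The schema corresponds to a generalized confluence (Geach) condition: ∀x ∀y (xR²y → ∃w (yRw ∧ xR²w)).
(a): holds.
(b): holds.
(c): fails — bR²b but no w with bRw and bR²w.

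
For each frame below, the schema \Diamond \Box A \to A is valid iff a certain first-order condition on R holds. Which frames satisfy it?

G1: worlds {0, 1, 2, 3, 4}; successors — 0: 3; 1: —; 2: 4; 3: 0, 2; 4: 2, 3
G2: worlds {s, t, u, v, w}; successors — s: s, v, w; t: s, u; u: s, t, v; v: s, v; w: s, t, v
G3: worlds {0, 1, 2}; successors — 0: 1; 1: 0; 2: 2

G3

The schema corresponds to symmetry: \forall x \forall y (Rxy \to Ryx).
G1: fails — R32 but not R23.
G2: fails — Ruv but not Rvu.
G3: satisfies the condition.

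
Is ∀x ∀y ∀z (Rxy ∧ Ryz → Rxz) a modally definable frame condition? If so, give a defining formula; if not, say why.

Definable; □p → □□p defines it

This is a Sahlqvist condition; the 4 axiom □p → □□p defines it.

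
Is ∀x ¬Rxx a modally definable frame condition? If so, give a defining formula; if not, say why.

If a class were modally definable it would be closed under surjective bounded morphisms (Goldblatt–Thomason).
The 4-cycle (worlds w0,w1,w2,w3 with w0→w1→w2→w3→w0) is irreflexive, and the map sending every world to a single reflexive point • is a surjective bounded morphism (forth: every edge maps to (•,•); back: every world has a successor). So any modal formula valid on the 4-cycle is also valid on the reflexive point, which is not irreflexive.
So the class is not modally definable.

No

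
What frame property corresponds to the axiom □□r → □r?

density

This schema is the C4 axiom.
Its frame correspondent is density — ∀x ∀y (Rxy → ∃z (Rxz ∧ Rzy)).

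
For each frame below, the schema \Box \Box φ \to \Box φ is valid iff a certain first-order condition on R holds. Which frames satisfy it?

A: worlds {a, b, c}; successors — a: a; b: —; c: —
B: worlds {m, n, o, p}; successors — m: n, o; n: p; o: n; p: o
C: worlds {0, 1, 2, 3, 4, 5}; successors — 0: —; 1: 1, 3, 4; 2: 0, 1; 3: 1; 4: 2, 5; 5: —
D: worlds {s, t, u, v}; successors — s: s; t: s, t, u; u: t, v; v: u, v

Frame correspondent (Sahlqvist): \forall x \forall y (Rxy \to \exists z (Rxz \wedge Rzy)) — i.e. density.
A: satisfies the condition.
B: fails — Ron but no z with Roz and Rzn.
C: fails — R45 but no z with R4z and Rz5.
D: satisfies the condition.

A, D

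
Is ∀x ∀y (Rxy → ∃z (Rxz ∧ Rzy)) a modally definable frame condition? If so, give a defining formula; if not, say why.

Yes, by □□q → □q

This is a Sahlqvist condition; the C4 axiom □□q → □q defines it.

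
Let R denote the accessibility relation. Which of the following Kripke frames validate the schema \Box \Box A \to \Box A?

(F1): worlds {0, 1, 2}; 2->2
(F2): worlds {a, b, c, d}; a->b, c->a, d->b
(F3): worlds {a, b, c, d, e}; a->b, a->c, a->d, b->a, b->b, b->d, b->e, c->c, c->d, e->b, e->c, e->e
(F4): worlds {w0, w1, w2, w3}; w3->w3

(F1), (F3), (F4)

Frame correspondent (Sahlqvist): \forall x \forall y (Rxy \to \exists z (Rxz \wedge Rzy)) — i.e. density.
(F1): ✓.
(F2): fails — Rdb but no z with Rdz and Rzb.
(F3): ✓.
(F4): ✓.
Valid on: (F1), (F3), (F4).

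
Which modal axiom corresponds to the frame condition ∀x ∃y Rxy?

□s → ◇s

A defining formula is □s → ◇s (the D axiom).
Suppose □s→◇s is valid. At any x set V(s)=W. Then □s at x, so ◇s at x, so x has a successor.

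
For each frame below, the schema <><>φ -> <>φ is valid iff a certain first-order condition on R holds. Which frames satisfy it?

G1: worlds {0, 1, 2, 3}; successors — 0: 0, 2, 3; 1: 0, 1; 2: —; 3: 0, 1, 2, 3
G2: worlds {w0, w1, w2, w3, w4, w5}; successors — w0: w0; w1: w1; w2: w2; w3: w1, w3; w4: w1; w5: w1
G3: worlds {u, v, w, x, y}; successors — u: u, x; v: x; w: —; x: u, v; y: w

This is the axiom for transitivity; its first-order frame correspondent is forall x forall y forall z (Rxy & Ryz -> Rxz).
G1: fails — R10 and R02 but not R12.
G2: condition met.
G3: fails — Rvx and Rxu but not Rvu.

G2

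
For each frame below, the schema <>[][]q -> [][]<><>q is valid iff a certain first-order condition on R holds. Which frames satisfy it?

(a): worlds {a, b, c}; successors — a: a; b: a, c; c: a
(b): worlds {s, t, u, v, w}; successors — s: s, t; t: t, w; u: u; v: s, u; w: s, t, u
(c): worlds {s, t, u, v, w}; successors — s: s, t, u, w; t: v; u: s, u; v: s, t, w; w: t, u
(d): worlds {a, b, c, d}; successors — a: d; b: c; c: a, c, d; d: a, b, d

(a), (c), (d)

Frame correspondent (Sahlqvist): forall x forall y forall z ((xRy & x R^2 z) -> exists w (y R^2 w & z R^2 w)) — i.e. a generalized confluence (Geach) condition.
(a): holds.
(b): fails — vRs, vR²u but no w* with sR²w* and uR²w*.
(c): holds.
(d): holds.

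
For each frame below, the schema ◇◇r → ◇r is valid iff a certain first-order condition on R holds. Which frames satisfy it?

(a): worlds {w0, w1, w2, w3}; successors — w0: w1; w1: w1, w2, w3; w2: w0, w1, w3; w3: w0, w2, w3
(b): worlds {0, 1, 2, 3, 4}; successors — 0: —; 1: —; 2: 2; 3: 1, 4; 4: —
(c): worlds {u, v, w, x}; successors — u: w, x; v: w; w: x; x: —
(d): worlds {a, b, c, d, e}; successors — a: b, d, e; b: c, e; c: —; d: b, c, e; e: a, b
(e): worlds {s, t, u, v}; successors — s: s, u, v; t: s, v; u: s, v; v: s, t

The schema corresponds to transitivity: ∀x ∀y ∀z (Rxy ∧ Ryz → Rxz).
(a): fails — Rw1w2 and Rw2w0 but not Rw1w0.
(b): condition met.
(c): fails — Rvw and Rwx but not Rvx.
(d): fails — Reb and Rbc but not Rec.
(e): fails — Ruv and Rvt but not Rut.

(b)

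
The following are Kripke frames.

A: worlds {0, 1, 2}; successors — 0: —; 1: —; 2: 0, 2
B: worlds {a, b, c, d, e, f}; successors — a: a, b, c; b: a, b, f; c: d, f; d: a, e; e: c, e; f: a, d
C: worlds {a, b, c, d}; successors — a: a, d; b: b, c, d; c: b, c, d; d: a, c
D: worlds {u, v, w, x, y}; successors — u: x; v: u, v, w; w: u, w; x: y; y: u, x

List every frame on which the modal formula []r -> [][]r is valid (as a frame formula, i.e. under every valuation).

A

This is the axiom for transitivity; its first-order frame correspondent is forall x forall y forall z (Rxy & Ryz -> Rxz).
A: ✓.
B: fails — Rde and Rec but not Rdc.
C: fails — Rcd and Rda but not Rca.
D: fails — Ryx and Rxy but not Ryy.
Valid on: A.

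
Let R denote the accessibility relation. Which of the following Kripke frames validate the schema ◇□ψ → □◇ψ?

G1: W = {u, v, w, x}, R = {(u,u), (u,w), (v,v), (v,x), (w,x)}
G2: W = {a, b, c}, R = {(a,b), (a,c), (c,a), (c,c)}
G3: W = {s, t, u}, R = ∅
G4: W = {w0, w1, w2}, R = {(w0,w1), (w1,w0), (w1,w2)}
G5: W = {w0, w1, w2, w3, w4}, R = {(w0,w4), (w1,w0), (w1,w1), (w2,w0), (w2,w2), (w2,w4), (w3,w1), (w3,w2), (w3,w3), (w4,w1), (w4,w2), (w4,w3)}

The schema corresponds to convergence: ∀x ∀y ∀z (Rxy ∧ Rxz → ∃w (Ryw ∧ Rzw)).
G1: fails — Ruw and Ruu but w and u have no common successor.
G2: fails — Rac and Rab but c and b have no common successor.
G3: holds.
G4: fails — Rw1w2 and Rw1w2 but w2 and w2 have no common successor.
G5: fails — Rw1w1 and Rw1w0 but w1 and w0 have no common successor.
Valid on: G3.

G3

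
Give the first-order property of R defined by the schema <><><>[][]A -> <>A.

forall x forall y (x R^3 y -> exists w (y R^2 w & xRw))

This is a Sahlqvist (Geach-type) schema ◇^3□^2A → □^0◇^1A.
Minimal-valuation argument: fix x; take any y with xR^3y and any z with xR^0z. Set V(A) to the set of worlds R-reachable from y in exactly 2 steps. Then □^2A holds at y, so the antecedent holds at x; validity forces ◇^1A at z, giving a w with zR^1w and yR^2w.
First-order correspondent: forall x forall y (x R^3 y -> exists w (y R^2 w & xRw)).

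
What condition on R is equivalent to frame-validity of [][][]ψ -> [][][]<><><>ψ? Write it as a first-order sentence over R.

This is a Sahlqvist (Geach-type) schema ◇^0□^3ψ → □^3◇^3ψ.
Minimal-valuation argument: fix x; take any y with xR^0y and any z with xR^3z. Set V(ψ) to the set of worlds R-reachable from y in exactly 3 steps. Then □^3ψ holds at y, so the antecedent holds at x; validity forces ◇^3ψ at z, giving a w with zR^3w and yR^3w.
First-order correspondent: forall x forall z (x R^3 z -> exists w (x R^3 w & z R^3 w)).

forall x forall z (x R^3 z -> exists w (x R^3 w & z R^3 w))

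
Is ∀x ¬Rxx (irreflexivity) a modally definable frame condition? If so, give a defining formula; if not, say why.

Not modally definable

Any modally definable frame class is closed under surjective bounded morphisms.
The 3-cycle (worlds a,b,c with a→b→c→a) is irreflexive, and the map sending every world to a single reflexive point • is a surjective bounded morphism (forth: every edge maps to (•,•); back: every world has a successor). So any modal formula valid on the 3-cycle is also valid on the reflexive point, which is not irreflexive.
So no modal formula (or set of formulas) defines exactly the irreflexive frames.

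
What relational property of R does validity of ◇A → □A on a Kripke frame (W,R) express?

partial functionality: ∀x ∀y ∀z (Rxy ∧ Rxz → y = z)

Suppose ◇A→□A is valid. Take Rxy, Rxz and set V(A)={y}. Then ◇A at x, so □A at x, so A at z, i.e. z=y.
The converse is a direct semantic check.
Frame condition: ∀x ∀y ∀z (Rxy ∧ Rxz → y = z).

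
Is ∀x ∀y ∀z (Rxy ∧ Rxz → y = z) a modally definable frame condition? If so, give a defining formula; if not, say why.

Definable; ◇p → □p defines it

Yes: it is partial functionality, defined by the CD schema ◇p → □p.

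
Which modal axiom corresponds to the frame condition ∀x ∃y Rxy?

□s → ◇s

This is seriality; the standard corresponding axiom is D: □s → ◇s.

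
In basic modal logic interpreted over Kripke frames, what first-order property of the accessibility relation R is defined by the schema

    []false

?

This schema is the Ver axiom.
It corresponds to emptiness of R: forall x forall y ~Rxy.

emptiness of R: forall x forall y ~Rxy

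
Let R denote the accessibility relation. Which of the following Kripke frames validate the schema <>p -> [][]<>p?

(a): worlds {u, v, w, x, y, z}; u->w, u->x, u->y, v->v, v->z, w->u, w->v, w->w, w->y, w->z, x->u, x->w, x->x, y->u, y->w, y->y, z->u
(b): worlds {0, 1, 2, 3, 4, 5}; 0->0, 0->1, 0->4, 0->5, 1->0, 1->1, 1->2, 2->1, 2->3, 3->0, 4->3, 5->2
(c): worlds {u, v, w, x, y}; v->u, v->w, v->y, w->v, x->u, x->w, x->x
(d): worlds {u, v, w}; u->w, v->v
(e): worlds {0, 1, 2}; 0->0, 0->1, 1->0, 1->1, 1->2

The schema corresponds to a generalized confluence (Geach) condition: forall x forall y forall z ((xRy & x R^2 z) -> exists w (y = w & zRw)).
(a): fails — uRw, uR²v but no t with w=t and vRt.
(b): fails — 0R0, 0R²2 but no w with 0=w and 2Rw.
(c): fails — wRv, wR²u but no t with v=t and uRt.
(d): condition met.
(e): fails — 0R0, 0R²2 but no w with 0=w and 2Rw.
Valid on: (d).

(d)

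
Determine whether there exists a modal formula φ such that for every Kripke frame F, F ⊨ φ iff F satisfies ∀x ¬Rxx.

If a class were modally definable it would be closed under surjective bounded morphisms (Goldblatt–Thomason).
The 2-cycle (worlds a,b with a→b→a) is irreflexive, and the map sending every world to a single reflexive point • is a surjective bounded morphism (forth: every edge maps to (•,•); back: every world has a successor). So any modal formula valid on the 2-cycle is also valid on the reflexive point, which is not irreflexive.
So no modal formula (or set of formulas) defines exactly the irreflexive frames.

No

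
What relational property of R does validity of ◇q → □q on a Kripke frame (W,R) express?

Partial functionality

Suppose ◇q→□q is valid. Take Rxy, Rxz and set V(q)={y}. Then ◇q at x, so □q at x, so q at z, i.e. z=y.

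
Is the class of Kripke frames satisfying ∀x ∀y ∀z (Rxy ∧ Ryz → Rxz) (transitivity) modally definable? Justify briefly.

The condition is transitivity. A defining modal formula is □p → □□p.
Suppose □p→□□p is valid. Take Rxy, Ryz and set V(p)={w : Rxw}. Then □p at x, so □□p at x, so □p at y, so p at z, i.e. Rxz.

Yes, by □p → □□p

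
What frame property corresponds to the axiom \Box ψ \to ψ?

Suppose □ψ→ψ is valid. At any x set V(ψ)={w : Rxw}. Then □ψ holds at x, so ψ holds at x, i.e. Rxx.
Conversely, any frame satisfying \forall x Rxx validates the schema.
So the correspondent is reflexivity.

reflexivity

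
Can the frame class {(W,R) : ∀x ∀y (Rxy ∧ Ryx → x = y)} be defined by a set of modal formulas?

If a class were modally definable it would be closed under surjective bounded morphisms (Goldblatt–Thomason).
The 8-cycle (worlds w0,w1,w2,w3,w4,w5,w6,w7 with w0→w1→w2→w3→w4→w5→w6→w7→w0) is antisymmetric. Sending even-indexed worlds to s and odd-indexed worlds to t is a surjective bounded morphism onto the two-world frame with s↔t, which is not antisymmetric.
Hence antisymmetry is not modally definable.

Not modally definable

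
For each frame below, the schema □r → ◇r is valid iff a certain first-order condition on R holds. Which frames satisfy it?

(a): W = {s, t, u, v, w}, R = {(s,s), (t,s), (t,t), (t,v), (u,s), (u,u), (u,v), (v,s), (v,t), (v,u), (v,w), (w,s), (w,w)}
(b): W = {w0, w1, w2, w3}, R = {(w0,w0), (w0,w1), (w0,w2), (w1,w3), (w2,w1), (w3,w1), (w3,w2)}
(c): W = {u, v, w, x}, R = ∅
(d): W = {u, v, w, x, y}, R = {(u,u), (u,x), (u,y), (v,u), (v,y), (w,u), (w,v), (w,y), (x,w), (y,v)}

This is the axiom for seriality; its first-order frame correspondent is ∀x ∃y Rxy.
(a): ✓.
(b): ✓.
(c): fails — world u has no successor.
(d): ✓.
Valid on: (a), (b), (d).

(a), (b), (d)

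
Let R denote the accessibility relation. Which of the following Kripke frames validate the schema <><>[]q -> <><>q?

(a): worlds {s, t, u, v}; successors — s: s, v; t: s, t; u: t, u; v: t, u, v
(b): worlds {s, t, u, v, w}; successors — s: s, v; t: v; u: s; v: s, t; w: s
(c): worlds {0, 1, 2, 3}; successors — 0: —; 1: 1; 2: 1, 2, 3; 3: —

(a)

Frame correspondent (Sahlqvist): forall x forall y (x R^2 y -> exists w (yRw & x R^2 w)) — i.e. a generalized confluence (Geach) condition.
(a): satisfies the condition.
(b): fails — tR²t but no w* with tRw* and tR²w*.
(c): fails — 2R²3 but no w with 3Rw and 2R²w.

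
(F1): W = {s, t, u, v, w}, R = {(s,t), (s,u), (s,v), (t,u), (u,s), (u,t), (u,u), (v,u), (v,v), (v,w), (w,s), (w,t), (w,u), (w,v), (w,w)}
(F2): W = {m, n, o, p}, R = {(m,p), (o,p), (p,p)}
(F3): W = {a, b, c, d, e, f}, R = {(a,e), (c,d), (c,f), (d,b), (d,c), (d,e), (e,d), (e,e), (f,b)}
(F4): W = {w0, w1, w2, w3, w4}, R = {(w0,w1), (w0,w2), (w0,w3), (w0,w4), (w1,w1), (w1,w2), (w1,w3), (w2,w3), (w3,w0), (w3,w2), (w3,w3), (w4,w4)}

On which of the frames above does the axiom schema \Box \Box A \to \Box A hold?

Frame correspondent (Sahlqvist): \forall x \forall y (Rxy \to \exists z (Rxz \wedge Rzy)) — i.e. density.
(F1): holds.
(F2): holds.
(F3): fails — Rcd but no z with Rcz and Rzd.
(F4): holds.

(F1), (F2), (F4)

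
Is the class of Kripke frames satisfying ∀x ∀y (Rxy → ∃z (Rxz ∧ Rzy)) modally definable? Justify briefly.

This is a Sahlqvist condition; the C4 axiom □□q → □q defines it.
Suppose □□q→□q is valid. Take Rxy and set V(q)={w : xR²w}. Then □□q at x, so □q at x, so q at y, i.e. ∃z(Rxz∧Rzy).

Yes, by □□q → □q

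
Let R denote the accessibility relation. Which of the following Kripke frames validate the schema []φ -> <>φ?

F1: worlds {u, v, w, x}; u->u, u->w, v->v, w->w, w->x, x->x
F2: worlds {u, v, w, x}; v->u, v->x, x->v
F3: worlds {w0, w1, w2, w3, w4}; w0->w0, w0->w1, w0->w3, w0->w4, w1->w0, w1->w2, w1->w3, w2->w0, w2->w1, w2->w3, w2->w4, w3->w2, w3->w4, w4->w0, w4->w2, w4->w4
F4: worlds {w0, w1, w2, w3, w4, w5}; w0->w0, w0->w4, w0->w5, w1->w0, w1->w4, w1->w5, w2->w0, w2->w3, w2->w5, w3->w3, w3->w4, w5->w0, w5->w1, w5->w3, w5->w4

F1, F3

This is the axiom for seriality; its first-order frame correspondent is forall x exists y Rxy.
F1: condition met.
F2: fails — world u has no successor.
F3: condition met.
F4: fails — world w4 has no successor.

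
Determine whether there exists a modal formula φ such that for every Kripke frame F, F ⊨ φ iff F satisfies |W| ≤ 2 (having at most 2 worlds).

Not definable by any modal formula

If a class were modally definable it would be closed under disjoint unions (Goldblatt–Thomason).
Any modal formula valid on each of 3 disjoint one-world frames is valid on their disjoint union (validity is preserved under disjoint unions). Each one-world frame has |W|=1≤2, but the union has |W|=3.
So no modal formula (or set of formulas) defines exactly the |W|≤2 frames.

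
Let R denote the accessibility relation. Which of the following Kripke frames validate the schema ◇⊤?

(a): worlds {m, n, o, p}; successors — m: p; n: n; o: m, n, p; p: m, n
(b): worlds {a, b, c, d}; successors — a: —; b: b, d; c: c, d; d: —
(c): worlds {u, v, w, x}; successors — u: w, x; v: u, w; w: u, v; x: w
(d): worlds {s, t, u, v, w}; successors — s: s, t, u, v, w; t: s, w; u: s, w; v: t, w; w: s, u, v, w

(a), (c), (d)

Frame correspondent (Sahlqvist): ∀x ∃y Rxy — i.e. seriality.
(a): ✓.
(b): fails — world a has no successor.
(c): ✓.
(d): ✓.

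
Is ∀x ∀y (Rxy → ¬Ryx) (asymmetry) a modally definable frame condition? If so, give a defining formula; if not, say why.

No — not modally definable

Any modally definable frame class is closed under surjective bounded morphisms.
The 3-cycle (worlds 0,1,2 with 0→1→2→0) is asymmetric. Mapping every world to a single reflexive point • is a surjective bounded morphism, and the reflexive point is not asymmetric (R•• but asymmetry requires ¬R••).
Hence asymmetry is not modally definable.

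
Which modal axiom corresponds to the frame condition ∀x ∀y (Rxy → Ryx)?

s → □◇s

A defining formula is s → □◇s (the B axiom).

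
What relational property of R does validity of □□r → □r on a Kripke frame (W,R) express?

Suppose □□r→□r is valid. Take Rxy and set V(r)={w : xR²w}. Then □□r at x, so □r at x, so r at y, i.e. ∃z(Rxz∧Rzy).

density: ∀x ∀y (Rxy → ∃z (Rxz ∧ Rzy))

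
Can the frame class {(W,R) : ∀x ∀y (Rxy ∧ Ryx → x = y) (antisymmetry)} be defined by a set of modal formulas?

No

If a class were modally definable it would be closed under surjective bounded morphisms (Goldblatt–Thomason).
The 6-cycle (worlds s,t,u,v,w,x with s→t→u→v→w→x→s) is antisymmetric. Sending even-indexed worlds to • and odd-indexed worlds to ∘ is a surjective bounded morphism onto the two-world frame with •↔∘, which is not antisymmetric.
So the class is not modally definable.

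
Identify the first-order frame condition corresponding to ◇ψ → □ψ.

Partial functionality

Suppose ◇ψ→□ψ is valid. Take Rxy, Rxz and set V(ψ)={y}. Then ◇ψ at x, so □ψ at x, so ψ at z, i.e. z=y.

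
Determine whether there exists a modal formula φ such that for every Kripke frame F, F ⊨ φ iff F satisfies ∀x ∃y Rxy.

Yes, by □p → ◇p

The condition is seriality. A defining modal formula is □p → ◇p.
Suppose □p→◇p is valid. At any x set V(p)=W. Then □p at x, so ◇p at x, so x has a successor.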